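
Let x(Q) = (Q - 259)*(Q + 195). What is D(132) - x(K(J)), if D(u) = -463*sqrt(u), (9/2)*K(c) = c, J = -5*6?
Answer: 450305/9 - 926*sqrt(33) ≈ 44714.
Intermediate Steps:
J = -30
K(c) = 2*c/9
x(Q) = (-259 + Q)*(195 + Q)
D(132) - x(K(J)) = -926*sqrt(33) - (-50505 + ((2/9)*(-30))**2 - 128*(-30)/9) = -926*sqrt(33) - (-50505 + (-20/3)**2 - 64*(-20/3)) = -926*sqrt(33) - (-50505 + 400/9 + 1280/3) = -926*sqrt(33) - 1*(-450305/9) = -926*sqrt(33) + 450305/9 = 450305/9 - 926*sqrt(33)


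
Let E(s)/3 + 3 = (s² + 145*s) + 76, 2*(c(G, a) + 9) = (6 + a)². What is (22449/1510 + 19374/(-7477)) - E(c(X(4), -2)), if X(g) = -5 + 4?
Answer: 2543423943/11290270 ≈ 225.28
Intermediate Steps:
X(g) = -1
c(G, a) = -9 + (6 + a)²/2
E(s) = 219 + 3*s² + 435*s (E(s) = -9 + 3*((s² + 145*s) + 76) = -9 + 3*(76 + s² + 145*s) = -9 + (228 + 3*s² + 435*s) = 219 + 3*s² + 435*s)
(22449/1510 + 19374/(-7477)) - E(c(X(4), -2)) = (22449/1510 + 19374/(-7477)) - (219 + 3*(-9 + (6 - 2)²/2)² + 435*(-9 + (6 - 2)²/2)) = (22449*(1/1510) + 19374*(-1/7477)) - (219 + 3*(-9 + (½)*4²)² + 435*(-9 + (½)*4²)) = (22449/1510 - 19374/7477) - (219 + 3*(-9 + (½)*16)² + 435*(-9 + (½)*16)) = 138596433/11290270 - (219 + 3*(-9 + 8)² + 435*(-9 + 8)) = 138596433/11290270 - (219 + 3*(-1)² + 435*(-1)) = 138596433/11290270 - (219 + 3*1 - 435) = 138596433/11290270 - (219 + 3 - 435) = 138596433/11290270 - 1*(-213) = 138596433/11290270 + 213 = 2543423943/11290270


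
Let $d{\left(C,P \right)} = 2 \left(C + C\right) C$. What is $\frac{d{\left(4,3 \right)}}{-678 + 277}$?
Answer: $- \frac{64}{401} \approx -0.1596$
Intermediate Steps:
$d{\left(C,P \right)} = 4 C^{2}$ ($d{\left(C,P \right)} = 2 \cdot 2 C C = 4 C C = 4 C^{2}$)
$\frac{d{\left(4,3 \right)}}{-678 + 277} = \frac{4 \cdot 4^{2}}{-678 + 277} = \frac{4 \cdot 16}{-401} = 64 \left(- \frac{1}{401}\right) = - \frac{64}{401}$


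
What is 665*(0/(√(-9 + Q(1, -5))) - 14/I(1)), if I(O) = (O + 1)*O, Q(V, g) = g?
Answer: -4655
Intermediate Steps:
I(O) = O*(1 + O) (I(O) = (1 + O)*O = O*(1 + O))
665*(0/(√(-9 + Q(1, -5))) - 14/I(1)) = 665*(0/(√(-9 - 5)) - 14/(1 + 1)) = 665*(0/(√(-14)) - 14/(1*2)) = 665*(0/((I*√14)) - 14/2) = 665*(0*(-I*√14/14) - 14*½) = 665*(0 - 7) = 665*(-7) = -4655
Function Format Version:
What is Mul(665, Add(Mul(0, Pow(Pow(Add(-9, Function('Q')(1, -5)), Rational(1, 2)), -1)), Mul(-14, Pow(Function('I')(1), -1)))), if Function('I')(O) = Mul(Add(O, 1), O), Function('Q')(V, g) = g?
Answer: -4655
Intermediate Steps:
Function('I')(O) = Mul(O, Add(1, O)) (Function('I')(O) = Mul(Add(1, O), O) = Mul(O, Add(1, O)))
Mul(665, Add(Mul(0, Pow(Pow(Add(-9, Function('Q')(1, -5)), Rational(1, 2)), -1)), Mul(-14, Pow(Function('I')(1), -1)))) = Mul(665, Add(Mul(0, Pow(Pow(Add(-9, -5), Rational(1, 2)), -1)), Mul(-14, Pow(Mul(1, Add(1, 1)), -1)))) = Mul(665, Add(Mul(0, Pow(Pow(-14, Rational(1, 2)), -1)), Mul(-14, Pow(Mul(1, 2), -1)))) = Mul(665, Add(Mul(0, Pow(Mul(I, Pow(14, Rational(1, 2))), -1)), Mul(-14, Pow(2, -1)))) = Mul(665, Add(Mul(0, Mul(Rational(-1, 14), I, Pow(14, Rational(1, 2)))), Mul(-14, Rational(1, 2)))) = Mul(665, Add(0, -7)) = Mul(665, -7) = -4655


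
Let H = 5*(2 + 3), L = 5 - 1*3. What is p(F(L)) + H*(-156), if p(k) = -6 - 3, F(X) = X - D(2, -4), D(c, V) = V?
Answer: -3909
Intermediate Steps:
L = 2 (L = 5 - 3 = 2)
F(X) = 4 + X (F(X) = X - 1*(-4) = X + 4 = 4 + X)
p(k) = -9
H = 25 (H = 5*5 = 25)
p(F(L)) + H*(-156) = -9 + 25*(-156) = -9 - 3900 = -3909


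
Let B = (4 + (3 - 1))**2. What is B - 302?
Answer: -266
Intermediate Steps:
B = 36 (B = (4 + 2)**2 = 6**2 = 36)
B - 302 = 36 - 302 = -266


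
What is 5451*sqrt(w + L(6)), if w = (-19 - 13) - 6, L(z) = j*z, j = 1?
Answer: 21804*I*sqrt(2) ≈ 30836.0*I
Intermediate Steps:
L(z) = z (L(z) = 1*z = z)
w = -38 (w = -32 - 6 = -38)
5451*sqrt(w + L(6)) = 5451*sqrt(-38 + 6) = 5451*sqrt(-32) = 5451*(4*I*sqrt(2)) = 21804*I*sqrt(2)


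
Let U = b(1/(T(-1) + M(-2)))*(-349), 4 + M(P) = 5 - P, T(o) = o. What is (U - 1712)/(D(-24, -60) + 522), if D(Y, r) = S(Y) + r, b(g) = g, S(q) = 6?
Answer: -3773/936 ≈ -4.0310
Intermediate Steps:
M(P) = 1 - P (M(P) = -4 + (5 - P) = 1 - P)
D(Y, r) = 6 + r
U = -349/2 (U = -349/(-1 + (1 - 1*(-2))) = -349/(-1 + (1 + 2)) = -349/(-1 + 3) = -349/2 ≈ -174.50)
(U - 1712)/(D(-24, -60) + 522) = (-349/2 - 1712)/((6 - 60) + 522) = -3773/(2*(-54 + 522)) = -3773/2/468 = -3773/2*1/468 = -3773/936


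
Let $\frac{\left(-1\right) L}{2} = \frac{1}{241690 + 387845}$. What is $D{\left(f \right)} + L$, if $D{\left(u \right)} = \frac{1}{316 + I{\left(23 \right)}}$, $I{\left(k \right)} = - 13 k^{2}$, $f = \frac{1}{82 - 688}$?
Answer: $- \frac{214219}{1376793045} \approx -0.00015559$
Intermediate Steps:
$f = - \frac{1}{606}$ ($f = \frac{1}{-606} = - \frac{1}{606} \approx -0.0016502$)
$L = - \frac{2}{629535}$ ($L = - \frac{2}{241690 + 387845} = - \frac{2}{629535} \approx -3.1769 \cdot 10^{-6}$)
$D{\left(u \right)} = - \frac{1}{6561}$ ($D{\left(u \right)} = \frac{1}{316 - 13 \cdot 23^{2}} = \frac{1}{316 - 6877} = \frac{1}{-6561} = - \frac{1}{6561}$)
$D{\left(f \right)} + L = - \frac{1}{6561} - \frac{2}{629535} = - \frac{214219}{1376793045}$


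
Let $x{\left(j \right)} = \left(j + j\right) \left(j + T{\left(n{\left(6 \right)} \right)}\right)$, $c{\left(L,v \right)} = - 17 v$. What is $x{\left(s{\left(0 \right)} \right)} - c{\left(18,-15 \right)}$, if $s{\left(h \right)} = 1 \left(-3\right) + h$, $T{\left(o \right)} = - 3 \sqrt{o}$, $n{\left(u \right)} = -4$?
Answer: $-237 + 36 i \approx -237.0 + 36.0 i$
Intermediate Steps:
$s{\left(h \right)} = -3 + h$
$x{\left(j \right)} = 2 j \left(j - 6 i\right)$ ($x{\left(j \right)} = \left(j + j\right) \left(j - 3 \sqrt{-4}\right) = 2 j \left(j - 3 \cdot 2 i\right) = 2 j \left(j - 6 i\right)$)
$x{\left(s{\left(0 \right)} \right)} - c{\left(18,-15 \right)} = 2 \left(-3 + 0\right) \left(\left(-3 + 0\right) - 6 i\right) - \left(-17\right) \left(-15\right) = 2 \left(-3\right) \left(-3 - 6 i\right) - 255 = \left(18 + 36 i\right) - 255 = -237 + 36 i$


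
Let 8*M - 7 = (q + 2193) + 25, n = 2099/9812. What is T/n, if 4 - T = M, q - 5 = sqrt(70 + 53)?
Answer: -2695847/2099 - 2453*sqrt(123)/4198 ≈ -1290.8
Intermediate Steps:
n = 2099/9812 (n = 2099*(1/9812) = 2099/9812 ≈ 0.21392)
q = 5 + sqrt(123) (q = 5 + sqrt(70 + 53) = 5 + sqrt(123) ≈ 16.091)
M = 1115/4 + sqrt(123)/8 (M = 7/8 + (((5 + sqrt(123)) + 2193) + 25)/8 = 7/8 + ((2198 + sqrt(123)) + 25)/8 = 7/8 + (2223 + sqrt(123))/8 = 7/8 + (2223/8 + sqrt(123)/8) = 1115/4 + sqrt(123)/8 ≈ 280.14)
T = -1099/4 - sqrt(123)/8 (T = 4 - (1115/4 + sqrt(123)/8) = 4 + (-1115/4 - sqrt(123)/8) = -1099/4 - sqrt(123)/8 ≈ -276.14)
T/n = (-1099/4 - sqrt(123)/8)/(2099/9812) = (-1099/4 - sqrt(123)/8)*(9812/2099) = -2695847/2099 - 2453*sqrt(123)/4198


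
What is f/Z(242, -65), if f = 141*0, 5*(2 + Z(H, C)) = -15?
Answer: 0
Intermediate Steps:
Z(H, C) = -5 (Z(H, C) = -2 + (1/5)*(-15) = -2 - 3 = -5)
f = 0
f/Z(242, -65) = 0/(-5) = 0*(-1/5) = 0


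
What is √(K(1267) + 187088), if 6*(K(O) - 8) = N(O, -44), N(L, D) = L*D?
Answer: 7*√32658/3 ≈ 421.67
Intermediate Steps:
N(L, D) = D*L
K(O) = 8 - 22*O/3 (K(O) = 8 + (-44*O)/6 = 8 - 22*O/3)
√(K(1267) + 187088) = √((8 - 22/3*1267) + 187088) = √((8 - 27874/3) + 187088) = √(-27850/3 + 187088) = √(533414/3) = 7*√32658/3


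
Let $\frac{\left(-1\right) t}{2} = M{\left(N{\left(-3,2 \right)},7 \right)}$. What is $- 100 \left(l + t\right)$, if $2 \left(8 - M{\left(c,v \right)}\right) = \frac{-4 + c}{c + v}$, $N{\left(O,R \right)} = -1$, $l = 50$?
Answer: $- \frac{9950}{3} \approx -3316.7$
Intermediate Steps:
$M{\left(c,v \right)} = 8 - \frac{-4 + c}{2 \left(c + v\right)}$ ($M{\left(c,v \right)} = 8 - \frac{\left(-4 + c\right) \frac{1}{c + v}}{2} = 8 - \frac{\frac{1}{c + v} \left(-4 + c\right)}{2} = 8 - \frac{-4 + c}{2 \left(c + v\right)}$)
$t = - \frac{101}{6}$ ($t = - 2 \frac{2 + 8 \cdot 7 + \frac{15}{2} \left(-1\right)}{-1 + 7} = - 2 \frac{2 + 56 - \frac{15}{2}}{6} = - 2 \cdot \frac{1}{6} \cdot \frac{101}{2} = \left(-2\right) \frac{101}{12} = - \frac{101}{6} \approx -16.833$)
$- 100 \left(l + t\right) = - 100 \left(50 - \frac{101}{6}\right) = \left(-100\right) \frac{199}{6} = - \frac{9950}{3}$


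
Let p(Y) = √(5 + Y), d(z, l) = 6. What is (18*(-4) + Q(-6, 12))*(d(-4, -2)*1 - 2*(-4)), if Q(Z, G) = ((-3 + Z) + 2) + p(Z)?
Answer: -1106 + 14*I ≈ -1106.0 + 14.0*I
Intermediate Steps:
Q(Z, G) = -1 + Z + √(5 + Z) (Q(Z, G) = ((-3 + Z) + 2) + √(5 + Z) = (-1 + Z) + √(5 + Z) = -1 + Z + √(5 + Z))
(18*(-4) + Q(-6, 12))*(d(-4, -2)*1 - 2*(-4)) = (18*(-4) + (-1 - 6 + √(5 - 6)))*(6*1 - 2*(-4)) = (-72 + (-1 - 6 + √(-1)))*(6 + 8) = (-72 + (-1 - 6 + I))*14 = (-72 + (-7 + I))*14 = (-79 + I)*14 = -1106 + 14*I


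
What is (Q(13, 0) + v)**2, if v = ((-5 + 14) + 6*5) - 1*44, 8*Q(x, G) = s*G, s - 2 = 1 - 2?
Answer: 25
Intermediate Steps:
s = 1 (s = 2 + (1 - 2) = 2 - 1 = 1)
Q(x, G) = G/8 (Q(x, G) = (1*G)/8 = G/8)
v = -5 (v = (9 + 30) - 44 = 39 - 44 = -5)
(Q(13, 0) + v)**2 = ((1/8)*0 - 5)**2 = (0 - 5)**2 = (-5)**2 = 25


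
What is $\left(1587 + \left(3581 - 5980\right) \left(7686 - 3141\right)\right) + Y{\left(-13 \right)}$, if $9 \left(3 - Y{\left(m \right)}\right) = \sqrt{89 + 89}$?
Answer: $-10901865 - \frac{\sqrt{178}}{9} \approx -1.0902 \cdot 10^{7}$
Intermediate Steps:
$Y{\left(m \right)} = 3 - \frac{\sqrt{178}}{9}$ ($Y{\left(m \right)} = 3 - \frac{\sqrt{89 + 89}}{9} = 3 - \frac{\sqrt{178}}{9}$)
$\left(1587 + \left(3581 - 5980\right) \left(7686 - 3141\right)\right) + Y{\left(-13 \right)} = \left(1587 + \left(3581 - 5980\right) \left(7686 - 3141\right)\right) + \left(3 - \frac{\sqrt{178}}{9}\right) = \left(1587 - 10903455\right) + \left(3 - \frac{\sqrt{178}}{9}\right) = -10901868 + \left(3 - \frac{\sqrt{178}}{9}\right) = -10901865 - \frac{\sqrt{178}}{9}$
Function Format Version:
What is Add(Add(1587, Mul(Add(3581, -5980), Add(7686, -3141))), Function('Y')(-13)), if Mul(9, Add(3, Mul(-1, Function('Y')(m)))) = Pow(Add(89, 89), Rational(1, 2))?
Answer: Add(-10901865, Mul(Rational(-1, 9), Pow(178, Rational(1, 2)))) ≈ -1.0902e+7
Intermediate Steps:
Function('Y')(m) = Add(3, Mul(Rational(-1, 9), Pow(178, Rational(1, 2)))) (Function('Y')(m) = Add(3, Mul(Rational(-1, 9), Pow(Add(89, 89), Rational(1, 2)))) = Add(3, Mul(Rational(-1, 9), Pow(178, Rational(1, 2)))))
Add(Add(1587, Mul(Add(3581, -5980), Add(7686, -3141))), Function('Y')(-13)) = Add(Add(1587, Mul(Add(3581, -5980), Add(7686, -3141))), Add(3, Mul(Rational(-1, 9), Pow(178, Rational(1, 2))))) = Add(Add(1587, Mul(-2399, 4545)), Add(3, Mul(Rational(-1, 9), Pow(178, Rational(1, 2))))) = Add(Add(1587, -10903455), Add(3, Mul(Rational(-1, 9), Pow(178, Rational(1, 2))))) = Add(-10901868, Add(3, Mul(Rational(-1, 9), Pow(178, Rational(1, 2))))) = Add(-10901865, Mul(Rational(-1, 9), Pow(178, Rational(1, 2))))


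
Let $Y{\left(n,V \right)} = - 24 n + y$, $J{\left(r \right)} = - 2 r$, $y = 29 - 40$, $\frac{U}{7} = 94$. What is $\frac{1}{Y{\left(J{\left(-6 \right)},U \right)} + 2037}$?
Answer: $\frac{1}{1738} \approx 0.00057537$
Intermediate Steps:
$U = 658$ ($U = 7 \cdot 94 = 658$)
$y = -11$ ($y = 29 - 40 = -11$)
$Y{\left(n,V \right)} = -11 - 24 n$ ($Y{\left(n,V \right)} = - 24 n - 11 = -11 - 24 n$)
$\frac{1}{Y{\left(J{\left(-6 \right)},U \right)} + 2037} = \frac{1}{\left(-11 - 24 \left(\left(-2\right) \left(-6\right)\right)\right) + 2037} = \frac{1}{\left(-11 - 288\right) + 2037} = \frac{1}{-299 + 2037} = \frac{1}{1738}$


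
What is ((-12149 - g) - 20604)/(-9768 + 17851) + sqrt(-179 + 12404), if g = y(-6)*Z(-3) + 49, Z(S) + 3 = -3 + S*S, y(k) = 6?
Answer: -32820/8083 + 5*sqrt(489) ≈ 106.51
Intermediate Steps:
Z(S) = -6 + S**2 (Z(S) = -3 + (-3 + S*S) = -3 + (-3 + S**2) = -6 + S**2)
g = 67 (g = 6*(-6 + (-3)**2) + 49 = 6*(-6 + 9) + 49 = 6*3 + 49 = 18 + 49 = 67)
((-12149 - g) - 20604)/(-9768 + 17851) + sqrt(-179 + 12404) = ((-12149 - 1*67) - 20604)/(-9768 + 17851) + sqrt(-179 + 12404) = ((-12149 - 67) - 20604)/8083 + sqrt(12225) = (-12216 - 20604)*(1/8083) + 5*sqrt(489) = -32820*1/8083 + 5*sqrt(489) = -32820/8083 + 5*sqrt(489)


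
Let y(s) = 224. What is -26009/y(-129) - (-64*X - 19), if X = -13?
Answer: -208121/224 ≈ -929.11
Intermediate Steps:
-26009/y(-129) - (-64*X - 19) = -26009/224 - (-64*(-13) - 19) = -26009*1/224 - (832 - 19) = -26009/224 - 1*813 = -26009/224 - 813 = -208121/224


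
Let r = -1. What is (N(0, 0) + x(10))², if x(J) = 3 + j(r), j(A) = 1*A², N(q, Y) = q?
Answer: 16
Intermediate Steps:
j(A) = A²
x(J) = 4 (x(J) = 3 + (-1)² = 3 + 1 = 4)
(N(0, 0) + x(10))² = (0 + 4)² = 4² = 16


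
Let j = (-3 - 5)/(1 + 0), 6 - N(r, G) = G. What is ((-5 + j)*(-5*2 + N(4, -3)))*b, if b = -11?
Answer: -143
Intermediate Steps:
N(r, G) = 6 - G
j = -8 (j = -8/1 = -8*1 = -8)
((-5 + j)*(-5*2 + N(4, -3)))*b = ((-5 - 8)*(-5*2 + (6 - 1*(-3))))*(-11) = -13*(-10 + (6 + 3))*(-11) = -13*(-10 + 9)*(-11) = -13*(-1)*(-11) = 13*(-11) = -143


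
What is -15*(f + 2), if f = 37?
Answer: -585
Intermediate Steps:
-15*(f + 2) = -15*(37 + 2) = -15*39 = -585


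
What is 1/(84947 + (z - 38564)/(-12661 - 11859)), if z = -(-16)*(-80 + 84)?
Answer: 1226/104146947 ≈ 1.1772e-5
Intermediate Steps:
z = 64 (z = -(-16)*4 = -1*(-64) = 64)
1/(84947 + (z - 38564)/(-12661 - 11859)) = 1/(84947 + (64 - 38564)/(-12661 - 11859)) = 1/(84947 - 38500/(-24520)) = 1/(84947 - 38500*(-1/24520)) = 1/(84947 + 1925/1226) = 1/(104146947/1226) = 1226/104146947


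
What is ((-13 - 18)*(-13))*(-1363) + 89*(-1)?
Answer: -549378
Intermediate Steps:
((-13 - 18)*(-13))*(-1363) + 89*(-1) = -31*(-13)*(-1363) - 89 = 403*(-1363) - 89 = -549289 - 89 = -549378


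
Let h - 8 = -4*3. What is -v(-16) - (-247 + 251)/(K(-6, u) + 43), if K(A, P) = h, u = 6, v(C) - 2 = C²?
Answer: -10066/39 ≈ -258.10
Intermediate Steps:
v(C) = 2 + C²
h = -4 (h = 8 - 4*3 = 8 - 12 = -4)
K(A, P) = -4
-v(-16) - (-247 + 251)/(K(-6, u) + 43) = -(2 + (-16)²) - (-247 + 251)/(-4 + 43) = -(2 + 256) - 4/39 = -1*258 - 4/39 = -258 - 1*4/39 = -258 - 4/39 = -10066/39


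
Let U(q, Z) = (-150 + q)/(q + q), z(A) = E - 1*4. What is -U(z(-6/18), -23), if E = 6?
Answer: 37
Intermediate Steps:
z(A) = 2 (z(A) = 6 - 1*4 = 6 - 4 = 2)
U(q, Z) = (-150 + q)/(2*q) (U(q, Z) = (-150 + q)/((2*q)) = (-150 + q)*(1/(2*q)) = (-150 + q)/(2*q))
-U(z(-6/18), -23) = -(-150 + 2)/(2*2) = -(-148)/(2*2) = -1*(-37) = 37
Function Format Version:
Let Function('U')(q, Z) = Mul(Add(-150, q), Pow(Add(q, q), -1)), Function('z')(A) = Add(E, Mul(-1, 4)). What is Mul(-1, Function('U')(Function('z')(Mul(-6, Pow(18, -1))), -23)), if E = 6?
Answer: 37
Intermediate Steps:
Function('z')(A) = 2 (Function('z')(A) = Add(6, Mul(-1, 4)) = Add(6, -4) = 2)
Function('U')(q, Z) = Mul(Rational(1, 2), Pow(q, -1), Add(-150, q)) (Function('U')(q, Z) = Mul(Add(-150, q), Pow(Mul(2, q), -1)) = Mul(Add(-150, q), Mul(Rational(1, 2), Pow(q, -1))) = Mul(Rational(1, 2), Pow(q, -1), Add(-150, q)))
Mul(-1, Function('U')(Function('z')(Mul(-6, Pow(18, -1))), -23)) = Mul(-1, Mul(Rational(1, 2), Pow(2, -1), Add(-150, 2))) = Mul(-1, Mul(Rational(1, 2), Rational(1, 2), -148)) = Mul(-1, -37) = 37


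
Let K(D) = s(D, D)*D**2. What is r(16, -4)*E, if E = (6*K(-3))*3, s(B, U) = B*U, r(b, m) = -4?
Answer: -5832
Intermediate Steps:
K(D) = D**4 (K(D) = (D*D)*D**2 = D**2*D**2 = D**4)
E = 1458 (E = (6*(-3)**4)*3 = (6*81)*3 = 486*3 = 1458)
r(16, -4)*E = -4*1458 = -5832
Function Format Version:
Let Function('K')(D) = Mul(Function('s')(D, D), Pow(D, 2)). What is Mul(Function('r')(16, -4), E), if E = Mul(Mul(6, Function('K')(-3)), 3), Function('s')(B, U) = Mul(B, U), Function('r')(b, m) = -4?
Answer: -5832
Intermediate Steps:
Function('K')(D) = Pow(D, 4) (Function('K')(D) = Mul(Mul(D, D), Pow(D, 2)) = Mul(Pow(D, 2), Pow(D, 2)) = Pow(D, 4))
E = 1458 (E = Mul(Mul(6, Pow(-3, 4)), 3) = Mul(Mul(6, 81), 3) = Mul(486, 3) = 1458)
Mul(Function('r')(16, -4), E) = Mul(-4, 1458) = -5832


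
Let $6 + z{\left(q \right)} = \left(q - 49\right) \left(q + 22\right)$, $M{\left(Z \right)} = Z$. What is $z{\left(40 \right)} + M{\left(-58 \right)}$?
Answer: $-622$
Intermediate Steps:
$z{\left(q \right)} = -6 + \left(-49 + q\right) \left(22 + q\right)$ ($z{\left(q \right)} = -6 + \left(q - 49\right) \left(q + 22\right) = -6 + \left(-49 + q\right) \left(22 + q\right)$)
$z{\left(40 \right)} + M{\left(-58 \right)} = \left(-1084 + 40^{2} - 1080\right) - 58 = \left(-1084 + 1600 - 1080\right) - 58 = -564 - 58 = -622$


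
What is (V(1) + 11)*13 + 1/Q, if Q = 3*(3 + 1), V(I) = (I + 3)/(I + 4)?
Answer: 9209/60 ≈ 153.48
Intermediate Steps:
V(I) = (3 + I)/(4 + I)
Q = 12 (Q = 3*4 = 12)
(V(1) + 11)*13 + 1/Q = ((3 + 1)/(4 + 1) + 11)*13 + 1/12 = (4/5 + 11)*13 + 1/12 = ((⅕)*4 + 11)*13 + 1/12 = (⅘ + 11)*13 + 1/12 = (59/5)*13 + 1/12 = 767/5 + 1/12 = 9209/60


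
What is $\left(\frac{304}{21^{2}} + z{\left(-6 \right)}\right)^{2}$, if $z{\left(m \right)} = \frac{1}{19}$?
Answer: $\frac{38651089}{70207641} \approx 0.55053$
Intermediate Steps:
$z{\left(m \right)} = \frac{1}{19}$
$\left(\frac{304}{21^{2}} + z{\left(-6 \right)}\right)^{2} = \left(\frac{304}{21^{2}} + \frac{1}{19}\right)^{2} = \left(\frac{304}{441} + \frac{1}{19}\right)^{2} = \left(\frac{6217}{8379}\right)^{2} = \frac{38651089}{70207641}$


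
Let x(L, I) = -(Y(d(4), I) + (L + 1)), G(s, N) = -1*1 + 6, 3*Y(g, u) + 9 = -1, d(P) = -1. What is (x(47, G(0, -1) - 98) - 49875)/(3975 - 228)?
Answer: -149759/11241 ≈ -13.323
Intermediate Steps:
Y(g, u) = -10/3 (Y(g, u) = -3 + (⅓)*(-1) = -3 - ⅓ = -10/3)
G(s, N) = 5 (G(s, N) = -1 + 6 = 5)
x(L, I) = 7/3 - L (x(L, I) = -(-10/3 + (L + 1)) = -(-10/3 + (1 + L)) = -(-7/3 + L) = 7/3 - L)
(x(47, G(0, -1) - 98) - 49875)/(3975 - 228) = ((7/3 - 1*47) - 49875)/(3975 - 228) = ((7/3 - 47) - 49875)/3747 = (-134/3 - 49875)*(1/3747) = -149759/3*1/3747 = -149759/11241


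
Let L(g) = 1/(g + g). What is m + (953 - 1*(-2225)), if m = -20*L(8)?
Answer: 12707/4 ≈ 3176.8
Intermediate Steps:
L(g) = 1/(2*g)
m = -5/4 (m = -10/8 = -20*1/16 = -5/4 ≈ -1.2500)
m + (953 - 1*(-2225)) = -5/4 + (953 - 1*(-2225)) = -5/4 + (953 + 2225) = -5/4 + 3178 = 12707/4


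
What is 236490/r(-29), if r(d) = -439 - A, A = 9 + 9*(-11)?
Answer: -236490/349 ≈ -677.62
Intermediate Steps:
A = -90 (A = 9 - 99 = -90)
r(d) = -349 (r(d) = -439 - 1*(-90) = -439 + 90 = -349)
236490/r(-29) = 236490/(-349) = 236490*(-1/349) = -236490/349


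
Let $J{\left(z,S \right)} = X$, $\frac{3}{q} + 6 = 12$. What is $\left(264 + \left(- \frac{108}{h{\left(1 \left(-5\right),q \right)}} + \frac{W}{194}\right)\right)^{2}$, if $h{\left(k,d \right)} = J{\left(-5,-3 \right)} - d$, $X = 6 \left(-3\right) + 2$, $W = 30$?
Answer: $\frac{83426812569}{1138489} \approx 73279.0$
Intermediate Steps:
$X = -16$ ($X = -18 + 2 = -16$)
$q = \frac{1}{2}$ ($q = \frac{3}{-6 + 12} = \frac{3}{6} = 3 \cdot \frac{1}{6} = \frac{1}{2} \approx 0.5$)
$J{\left(z,S \right)} = -16$
$h{\left(k,d \right)} = -16 - d$
$\left(264 + \left(- \frac{108}{h{\left(1 \left(-5\right),q \right)}} + \frac{W}{194}\right)\right)^{2} = \left(264 - \left(- \frac{15}{97} + \frac{108}{-16 - \frac{1}{2}}\right)\right)^{2} = \left(264 - \left(- \frac{15}{97} + \frac{108}{- \frac{33}{2}}\right)\right)^{2} = \left(264 + \left(\left(-108\right) \left(- \frac{2}{33}\right) + \frac{15}{97}\right)\right)^{2} = \left(264 + \left(\frac{72}{11} + \frac{15}{97}\right)\right)^{2} = \left(264 + \frac{7149}{1067}\right)^{2} = \left(\frac{288837}{1067}\right)^{2} = \frac{83426812569}{1138489}$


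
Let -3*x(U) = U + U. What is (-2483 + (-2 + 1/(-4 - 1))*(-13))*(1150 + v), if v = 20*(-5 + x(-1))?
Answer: -7829536/3 ≈ -2.6098e+6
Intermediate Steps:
x(U) = -2*U/3 (x(U) = -(U + U)/3 = -2*U/3)
v = -260/3 (v = 20*(-5 - ⅔*(-1)) = 20*(-5 + ⅔) = 20*(-13/3) = -260/3 ≈ -86.667)
(-2483 + (-2 + 1/(-4 - 1))*(-13))*(1150 + v) = (-2483 + (-2 + 1/(-4 - 1))*(-13))*(1150 - 260/3) = (-2483 + (-2 + 1/(-5))*(-13))*(3190/3) = (-2483 + (-2 - ⅕)*(-13))*(3190/3) = (-2483 - 11/5*(-13))*(3190/3) = (-2483 + 143/5)*(3190/3) = -12272/5*3190/3 = -7829536/3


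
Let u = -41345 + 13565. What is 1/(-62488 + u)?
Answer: -1/90268 ≈ -1.1078e-5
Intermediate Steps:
u = -27780
1/(-62488 + u) = 1/(-62488 - 27780) = 1/(-90268) = -1/90268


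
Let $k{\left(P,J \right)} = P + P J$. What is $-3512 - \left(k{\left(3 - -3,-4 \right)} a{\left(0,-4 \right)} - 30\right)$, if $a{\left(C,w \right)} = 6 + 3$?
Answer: $-3320$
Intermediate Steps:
$a{\left(C,w \right)} = 9$
$k{\left(P,J \right)} = P + J P$
$-3512 - \left(k{\left(3 - -3,-4 \right)} a{\left(0,-4 \right)} - 30\right) = -3512 - \left(\left(3 - -3\right) \left(1 - 4\right) 9 - 30\right) = -3512 - \left(\left(3 + 3\right) \left(-3\right) 9 - 30\right) = -3512 - \left(6 \left(-3\right) 9 - 30\right) = -3512 - \left(\left(-18\right) 9 - 30\right) = -3512 - \left(-162 - 30\right) = -3512 - -192 = -3512 + 192 = -3320$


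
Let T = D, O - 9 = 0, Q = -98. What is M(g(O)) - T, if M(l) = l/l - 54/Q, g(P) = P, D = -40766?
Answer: 1997610/49 ≈ 40768.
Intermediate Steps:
O = 9 (O = 9 + 0 = 9)
M(l) = 76/49 (M(l) = l/l - 54/(-98) = 1 - 54*(-1/98) = 1 + 27/49 = 76/49)
T = -40766
M(g(O)) - T = 76/49 - 1*(-40766) = 76/49 + 40766 = 1997610/49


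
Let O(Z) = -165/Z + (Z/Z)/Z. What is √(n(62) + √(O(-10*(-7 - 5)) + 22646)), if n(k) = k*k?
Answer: √(3459600 + 30*√20380170)/30 ≈ 63.202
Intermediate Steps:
O(Z) = -164/Z (O(Z) = -165/Z + 1/Z = -164/Z)
n(k) = k²
√(n(62) + √(O(-10*(-7 - 5)) + 22646)) = √(62² + √(-164*(-1/(10*(-7 - 5))) + 22646)) = √(3844 + √(-164/((-10*(-12))) + 22646)) = √(3844 + √(-164/120 + 22646)) = √(3844 + √(-164*1/120 + 22646)) = √(3844 + √(-41/30 + 22646)) = √(3844 + √(679339/30)) = √(3844 + √20380170/30)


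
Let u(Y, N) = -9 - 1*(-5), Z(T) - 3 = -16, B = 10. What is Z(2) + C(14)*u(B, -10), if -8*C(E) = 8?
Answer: -9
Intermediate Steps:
Z(T) = -13 (Z(T) = 3 - 16 = -13)
C(E) = -1 (C(E) = -⅛*8 = -1)
u(Y, N) = -4 (u(Y, N) = -9 + 5 = -4)
Z(2) + C(14)*u(B, -10) = -13 - 1*(-4) = -13 + 4 = -9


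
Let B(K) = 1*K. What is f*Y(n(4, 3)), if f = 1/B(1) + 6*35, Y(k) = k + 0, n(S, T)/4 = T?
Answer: 2532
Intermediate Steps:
n(S, T) = 4*T
B(K) = K
Y(k) = k
f = 211 (f = 1/1 + 6*35 = 1 + 210 = 211)
f*Y(n(4, 3)) = 211*(4*3) = 211*12 = 2532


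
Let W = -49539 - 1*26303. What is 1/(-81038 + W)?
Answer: -1/156880 ≈ -6.3743e-6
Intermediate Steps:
W = -75842 (W = -49539 - 26303 = -75842)
1/(-81038 + W) = 1/(-81038 - 75842) = 1/(-156880) = -1/156880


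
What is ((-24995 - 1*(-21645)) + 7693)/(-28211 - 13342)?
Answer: -4343/41553 ≈ -0.10452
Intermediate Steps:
((-24995 - 1*(-21645)) + 7693)/(-28211 - 13342) = ((-24995 + 21645) + 7693)/(-41553) = (-3350 + 7693)*(-1/41553) = 4343*(-1/41553) = -4343/41553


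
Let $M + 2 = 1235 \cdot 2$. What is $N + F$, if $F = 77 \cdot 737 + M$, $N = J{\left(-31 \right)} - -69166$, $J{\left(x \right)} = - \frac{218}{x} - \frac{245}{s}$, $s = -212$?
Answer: $\frac{843786887}{6572} \approx 1.2839 \cdot 10^{5}$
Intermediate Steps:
$M = 2468$ ($M = -2 + 1235 \cdot 2 = -2 + 2470 = 2468$)
$J{\left(x \right)} = \frac{245}{212} - \frac{218}{x}$ ($J{\left(x \right)} = - \frac{218}{x} - \frac{245}{-212} = - \frac{218}{x} - - \frac{245}{212} = - \frac{218}{x} + \frac{245}{212} = \frac{245}{212} - \frac{218}{x}$)
$N = \frac{454612763}{6572}$ ($N = \left(\frac{245}{212} - \frac{218}{-31}\right) - -69166 = \left(\frac{245}{212} - - \frac{218}{31}\right) + 69166 = \left(\frac{245}{212} + \frac{218}{31}\right) + 69166 = \frac{53811}{6572} + 69166 = \frac{454612763}{6572} \approx 69174.0$)
$F = 59217$ ($F = 77 \cdot 737 + 2468 = 56749 + 2468 = 59217$)
$N + F = \frac{454612763}{6572} + 59217 = \frac{843786887}{6572}$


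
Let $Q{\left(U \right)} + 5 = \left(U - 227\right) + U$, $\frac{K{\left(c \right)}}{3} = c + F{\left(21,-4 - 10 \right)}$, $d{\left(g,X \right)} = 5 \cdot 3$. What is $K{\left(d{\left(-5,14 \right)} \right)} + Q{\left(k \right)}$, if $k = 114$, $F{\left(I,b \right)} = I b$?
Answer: $-841$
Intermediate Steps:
$d{\left(g,X \right)} = 15$
$K{\left(c \right)} = -882 + 3 c$ ($K{\left(c \right)} = 3 \left(c + 21 \left(-4 - 10\right)\right) = 3 \left(c + 21 \left(-14\right)\right) = 3 \left(c - 294\right) = 3 \left(-294 + c\right) = -882 + 3 c$)
$Q{\left(U \right)} = -232 + 2 U$ ($Q{\left(U \right)} = -5 + \left(\left(U - 227\right) + U\right) = -5 + \left(\left(-227 + U\right) + U\right) = -5 + \left(-227 + 2 U\right) = -232 + 2 U$)
$K{\left(d{\left(-5,14 \right)} \right)} + Q{\left(k \right)} = \left(-882 + 3 \cdot 15\right) + \left(-232 + 2 \cdot 114\right) = \left(-882 + 45\right) + \left(-232 + 228\right) = -837 - 4 = -841$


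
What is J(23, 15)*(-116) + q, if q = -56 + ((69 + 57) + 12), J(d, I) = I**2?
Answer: -26018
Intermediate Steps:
q = 82 (q = -56 + (126 + 12) = -56 + 138 = 82)
J(23, 15)*(-116) + q = 15**2*(-116) + 82 = 225*(-116) + 82 = -26100 + 82 = -26018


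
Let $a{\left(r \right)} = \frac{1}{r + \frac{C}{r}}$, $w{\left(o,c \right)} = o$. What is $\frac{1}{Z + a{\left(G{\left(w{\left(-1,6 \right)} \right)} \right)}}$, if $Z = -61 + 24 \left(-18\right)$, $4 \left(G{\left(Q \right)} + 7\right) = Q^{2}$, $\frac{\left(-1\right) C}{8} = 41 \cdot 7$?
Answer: $- \frac{36007}{17751343} \approx -0.0020284$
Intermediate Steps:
$C = -2296$ ($C = - 8 \cdot 41 \cdot 7 = \left(-8\right) 287 = -2296$)
$G{\left(Q \right)} = -7 + \frac{Q^{2}}{4}$
$Z = -493$ ($Z = -61 - 432 = -493$)
$a{\left(r \right)} = \frac{1}{r - \frac{2296}{r}}$
$\frac{1}{Z + a{\left(G{\left(w{\left(-1,6 \right)} \right)} \right)}} = \frac{1}{-493 + \frac{-7 + \frac{\left(-1\right)^{2}}{4}}{-2296 + \left(-7 + \frac{\left(-1\right)^{2}}{4}\right)^{2}}} = \frac{1}{-493 + \frac{-7 + \frac{1}{4} \cdot 1}{-2296 + \left(-7 + \frac{1}{4} \cdot 1\right)^{2}}} = \frac{1}{-493 + \frac{-7 + \frac{1}{4}}{-2296 + \left(-7 + \frac{1}{4}\right)^{2}}} = \frac{1}{-493 - \frac{27}{4 \left(-2296 + \left(- \frac{27}{4}\right)^{2}\right)}} = \frac{1}{-493 - \frac{27}{4 \left(-2296 + \frac{729}{16}\right)}} = \frac{1}{-493 - \frac{27}{4 \left(- \frac{36007}{16}\right)}} = \frac{1}{-493 - - \frac{108}{36007}} = \frac{1}{-493 + \frac{108}{36007}} = \frac{1}{- \frac{17751343}{36007}} = - \frac{36007}{17751343}$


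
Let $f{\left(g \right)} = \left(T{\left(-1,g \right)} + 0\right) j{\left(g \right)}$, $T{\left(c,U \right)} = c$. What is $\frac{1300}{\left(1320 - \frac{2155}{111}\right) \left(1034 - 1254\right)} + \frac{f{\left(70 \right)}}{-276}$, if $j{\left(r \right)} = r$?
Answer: $\frac{839767}{3371478} \approx 0.24908$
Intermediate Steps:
$f{\left(g \right)} = - g$ ($f{\left(g \right)} = \left(-1 + 0\right) g = - g$)
$\frac{1300}{\left(1320 - \frac{2155}{111}\right) \left(1034 - 1254\right)} + \frac{f{\left(70 \right)}}{-276} = \frac{1300}{\left(1320 - \frac{2155}{111}\right) \left(1034 - 1254\right)} + \frac{\left(-1\right) 70}{-276} = \frac{1300}{\left(1320 - \frac{2155}{111}\right) \left(-220\right)} - - \frac{35}{138} = \frac{1300}{\left(1320 - \frac{2155}{111}\right) \left(-220\right)} + \frac{35}{138} = \frac{1300}{\frac{144365}{111} \left(-220\right)} + \frac{35}{138} = \frac{1300}{- \frac{31760300}{111}} + \frac{35}{138} = 1300 \left(- \frac{111}{31760300}\right) + \frac{35}{138} = - \frac{111}{24431} + \frac{35}{138} = \frac{839767}{3371478}$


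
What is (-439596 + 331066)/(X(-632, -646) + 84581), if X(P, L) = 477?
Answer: -54265/42529 ≈ -1.2760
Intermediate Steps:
(-439596 + 331066)/(X(-632, -646) + 84581) = (-439596 + 331066)/(477 + 84581) = -108530/85058 = -108530*1/85058 = -54265/42529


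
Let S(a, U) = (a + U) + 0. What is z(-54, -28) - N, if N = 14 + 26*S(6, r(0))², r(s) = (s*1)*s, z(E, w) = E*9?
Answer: -1436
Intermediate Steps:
z(E, w) = 9*E
r(s) = s² (r(s) = s*s = s²)
S(a, U) = U + a (S(a, U) = (U + a) + 0 = U + a)
N = 950 (N = 14 + 26*(0² + 6)² = 14 + 26*(0 + 6)² = 14 + 26*6² = 14 + 26*36 = 14 + 936 = 950)
z(-54, -28) - N = 9*(-54) - 1*950 = -486 - 950 = -1436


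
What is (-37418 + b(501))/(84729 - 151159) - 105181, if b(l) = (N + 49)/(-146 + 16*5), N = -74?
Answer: -461151003217/4384380 ≈ -1.0518e+5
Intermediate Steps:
b(l) = 25/66 (b(l) = (-74 + 49)/(-146 + 16*5) = -25/(-146 + 80) = -25/(-66) = -25*(-1/66) = 25/66)
(-37418 + b(501))/(84729 - 151159) - 105181 = (-37418 + 25/66)/(84729 - 151159) - 105181 = -2469563/66/(-66430) - 105181 = -2469563/66*(-1/66430) - 105181 = 2469563/4384380 - 105181 = -461151003217/4384380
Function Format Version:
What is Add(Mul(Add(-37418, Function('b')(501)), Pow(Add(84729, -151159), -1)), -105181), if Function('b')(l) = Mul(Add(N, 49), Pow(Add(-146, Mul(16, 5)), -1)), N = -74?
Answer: Rational(-461151003217, 4384380) ≈ -1.0518e+5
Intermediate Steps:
Function('b')(l) = Rational(25, 66) (Function('b')(l) = Mul(Add(-74, 49), Pow(Add(-146, Mul(16, 5)), -1)) = Mul(-25, Pow(Add(-146, 80), -1)) = Mul(-25, Pow(-66, -1)) = Mul(-25, Rational(-1, 66)) = Rational(25, 66))
Add(Mul(Add(-37418, Function('b')(501)), Pow(Add(84729, -151159), -1)), -105181) = Add(Mul(Add(-37418, Rational(25, 66)), Pow(Add(84729, -151159), -1)), -105181) = Add(Mul(Rational(-2469563, 66), Pow(-66430, -1)), -105181) = Add(Mul(Rational(-2469563, 66), Rational(-1, 66430)), -105181) = Add(Rational(2469563, 4384380), -105181) = Rational(-461151003217, 4384380)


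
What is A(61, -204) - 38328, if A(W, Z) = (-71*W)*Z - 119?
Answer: 845077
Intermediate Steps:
A(W, Z) = -119 - 71*W*Z (A(W, Z) = -71*W*Z - 119 = -119 - 71*W*Z)
A(61, -204) - 38328 = (-119 - 71*61*(-204)) - 38328 = (-119 + 883524) - 38328 = 883405 - 38328 = 845077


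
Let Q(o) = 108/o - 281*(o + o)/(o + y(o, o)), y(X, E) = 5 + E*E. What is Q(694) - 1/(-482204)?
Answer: -52701656261459/80706601619980 ≈ -0.65300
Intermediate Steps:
y(X, E) = 5 + E**2
Q(o) = 108/o - 562*o/(5 + o + o**2) (Q(o) = 108/o - 281*(o + o)/(o + (5 + o**2)) = 108/o - 281*2*o/(5 + o + o**2) = 108/o - 562*o/(5 + o + o**2))
Q(694) - 1/(-482204) = 2*(270 - 227*694**2 + 54*694)/(694*(5 + 694 + 694**2)) - 1/(-482204) = 2*(1/694)*(270 - 227*481636 + 37476)/(5 + 694 + 481636) - 1*(-1/482204) = 2*(1/694)*(270 - 109331372 + 37476)/482335 + 1/482204 = 2*(1/694)*(1/482335)*(-109293626) + 1/482204 = -109293626/167370245 + 1/482204 = -52701656261459/80706601619980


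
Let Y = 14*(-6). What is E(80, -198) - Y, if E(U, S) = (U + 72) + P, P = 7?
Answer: 243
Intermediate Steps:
E(U, S) = 79 + U (E(U, S) = (U + 72) + 7 = (72 + U) + 7 = 79 + U)
Y = -84
E(80, -198) - Y = (79 + 80) - 1*(-84) = 159 + 84 = 243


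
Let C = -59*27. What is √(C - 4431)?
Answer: 2*I*√1506 ≈ 77.614*I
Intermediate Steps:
C = -1593
√(C - 4431) = √(-1593 - 4431) = √(-6024) = 2*I*√1506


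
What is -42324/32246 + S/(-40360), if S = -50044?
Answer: -11809727/162681070 ≈ -0.072594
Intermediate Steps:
-42324/32246 + S/(-40360) = -42324/32246 - 50044/(-40360) = -42324*1/32246 - 50044*(-1/40360) = -21162/16123 + 12511/10090 = -11809727/162681070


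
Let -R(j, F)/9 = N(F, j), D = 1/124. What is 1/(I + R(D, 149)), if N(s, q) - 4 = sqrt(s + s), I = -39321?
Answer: -4373/172105479 + sqrt(298)/172105479 ≈ -2.5309e-5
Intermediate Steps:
D = 1/124 ≈ 0.0080645
N(s, q) = 4 + sqrt(2)*sqrt(s) (N(s, q) = 4 + sqrt(s + s) = 4 + sqrt(2*s) = 4 + sqrt(2)*sqrt(s))
R(j, F) = -36 - 9*sqrt(2)*sqrt(F) (R(j, F) = -9*(4 + sqrt(2)*sqrt(F)) = -36 - 9*sqrt(2)*sqrt(F))
1/(I + R(D, 149)) = 1/(-39321 + (-36 - 9*sqrt(2)*sqrt(149))) = 1/(-39321 + (-36 - 9*sqrt(298))) = 1/(-39357 - 9*sqrt(298))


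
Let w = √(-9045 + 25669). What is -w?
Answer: -4*√1039 ≈ -128.93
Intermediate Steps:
w = 4*√1039 (w = √16624 = 4*√1039 ≈ 128.93)
-w = -4*√1039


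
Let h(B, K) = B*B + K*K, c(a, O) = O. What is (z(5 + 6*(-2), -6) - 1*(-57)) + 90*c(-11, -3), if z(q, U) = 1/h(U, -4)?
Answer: -11075/52 ≈ -212.98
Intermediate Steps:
h(B, K) = B**2 + K**2
z(q, U) = 1/(16 + U**2) (z(q, U) = 1/(U**2 + (-4)**2) = 1/(U**2 + 16) = 1/(16 + U**2))
(z(5 + 6*(-2), -6) - 1*(-57)) + 90*c(-11, -3) = (1/(16 + (-6)**2) - 1*(-57)) + 90*(-3) = (1/(16 + 36) + 57) - 270 = (1/52 + 57) - 270 = 2965/52 - 270 = -11075/52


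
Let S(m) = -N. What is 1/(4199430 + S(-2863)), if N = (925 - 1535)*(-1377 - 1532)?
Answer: 1/2424940 ≈ 4.1238e-7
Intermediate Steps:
N = 1774490 (N = -610*(-2909) = 1774490)
S(m) = -1774490 (S(m) = -1*1774490 = -1774490)
1/(4199430 + S(-2863)) = 1/(4199430 - 1774490) = 1/2424940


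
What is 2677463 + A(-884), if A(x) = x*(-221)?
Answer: 2872827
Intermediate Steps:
A(x) = -221*x
2677463 + A(-884) = 2677463 - 221*(-884) = 2677463 + 195364 = 2872827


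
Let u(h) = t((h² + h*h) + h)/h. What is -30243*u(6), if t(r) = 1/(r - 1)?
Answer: -10081/154 ≈ -65.461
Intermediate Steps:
t(r) = 1/(-1 + r)
u(h) = 1/(h*(-1 + h + 2*h²)) (u(h) = 1/((-1 + ((h² + h*h) + h))*h) = 1/((-1 + ((h² + h²) + h))*h) = 1/((-1 + (2*h² + h))*h) = 1/((-1 + (h + 2*h²))*h) = 1/((-1 + h + 2*h²)*h) = 1/(h*(-1 + h + 2*h²)))
-30243*u(6) = -30243/(6*(-1 + 6*(1 + 2*6))) = -10081/(2*(-1 + 6*(1 + 12))) = -10081/(2*(-1 + 6*13)) = -10081/(2*(-1 + 78)) = -10081/(2*77) = -30243*1/462 = -10081/154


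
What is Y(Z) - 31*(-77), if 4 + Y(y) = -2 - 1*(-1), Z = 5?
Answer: 2382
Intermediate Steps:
Y(y) = -5 (Y(y) = -4 + (-2 - 1*(-1)) = -4 + (-2 + 1) = -4 - 1 = -5)
Y(Z) - 31*(-77) = -5 - 31*(-77) = -5 + 2387 = 2382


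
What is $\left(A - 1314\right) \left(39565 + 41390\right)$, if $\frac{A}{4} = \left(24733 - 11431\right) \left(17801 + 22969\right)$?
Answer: $175614778527930$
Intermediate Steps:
$A = 2169290160$ ($A = 4 \left(24733 - 11431\right) \left(17801 + 22969\right) = 4 \cdot 13302 \cdot 40770 = 4 \cdot 542322540 = 2169290160$)
$\left(A - 1314\right) \left(39565 + 41390\right) = \left(2169290160 - 1314\right) \left(39565 + 41390\right) = 2169288846 \cdot 80955 = 175614778527930$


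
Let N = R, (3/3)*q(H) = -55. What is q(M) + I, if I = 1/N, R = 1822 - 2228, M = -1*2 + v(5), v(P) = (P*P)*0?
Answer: -22331/406 ≈ -55.002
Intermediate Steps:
v(P) = 0 (v(P) = P²*0 = 0)
M = -2 (M = -1*2 + 0 = -2 + 0 = -2)
q(H) = -55
R = -406
N = -406
I = -1/406 (I = 1/(-406) = -1/406 ≈ -0.0024631)
q(M) + I = -55 - 1/406 = -22331/406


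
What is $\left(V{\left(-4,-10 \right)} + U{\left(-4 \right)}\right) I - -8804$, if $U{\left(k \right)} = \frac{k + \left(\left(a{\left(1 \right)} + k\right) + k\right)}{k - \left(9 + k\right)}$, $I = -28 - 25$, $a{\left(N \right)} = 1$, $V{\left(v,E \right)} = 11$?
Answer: $\frac{73406}{9} \approx 8156.2$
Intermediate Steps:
$I = -53$
$U{\left(k \right)} = - \frac{1}{9} - \frac{k}{3}$ ($U{\left(k \right)} = \frac{k + \left(\left(1 + k\right) + k\right)}{k - \left(9 + k\right)} = \frac{k + \left(1 + 2 k\right)}{-9} = \left(1 + 3 k\right) \left(- \frac{1}{9}\right) = - \frac{1}{9} - \frac{k}{3}$)
$\left(V{\left(-4,-10 \right)} + U{\left(-4 \right)}\right) I - -8804 = \left(11 - - \frac{11}{9}\right) \left(-53\right) - -8804 = \left(11 + \left(- \frac{1}{9} + \frac{4}{3}\right)\right) \left(-53\right) + 8804 = \left(11 + \frac{11}{9}\right) \left(-53\right) + 8804 = \frac{110}{9} \left(-53\right) + 8804 = - \frac{5830}{9} + 8804 = \frac{73406}{9}$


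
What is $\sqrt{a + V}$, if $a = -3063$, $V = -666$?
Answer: $i \sqrt{3729} \approx 61.066 i$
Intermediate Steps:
$\sqrt{a + V} = \sqrt{-3063 - 666} = \sqrt{-3729} = i \sqrt{3729}$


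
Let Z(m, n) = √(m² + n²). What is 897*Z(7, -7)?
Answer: 6279*√2 ≈ 8879.8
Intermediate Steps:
897*Z(7, -7) = 897*√(7² + (-7)²) = 897*√(49 + 49) = 897*√98 = 897*(7*√2) = 6279*√2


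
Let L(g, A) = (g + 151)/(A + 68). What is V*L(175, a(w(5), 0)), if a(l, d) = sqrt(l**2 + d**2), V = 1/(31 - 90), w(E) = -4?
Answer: -163/2124 ≈ -0.076742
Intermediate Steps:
V = -1/59 (V = 1/(-59) = -1/59 ≈ -0.016949)
a(l, d) = sqrt(d**2 + l**2)
L(g, A) = (151 + g)/(68 + A)
V*L(175, a(w(5), 0)) = -(151 + 175)/(59*(68 + sqrt(0**2 + (-4)**2))) = -326/(59*(68 + sqrt(0 + 16))) = -326/(59*(68 + sqrt(16))) = -326/(59*(68 + 4)) = -326/(59*72) = -326/4248 = -1/59*163/36 = -163/2124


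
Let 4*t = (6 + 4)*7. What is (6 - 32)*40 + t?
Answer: -2045/2 ≈ -1022.5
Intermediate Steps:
t = 35/2 (t = ((6 + 4)*7)/4 = (10*7)/4 = (1/4)*70 = 35/2 ≈ 17.500)
(6 - 32)*40 + t = (6 - 32)*40 + 35/2 = -26*40 + 35/2 = -1040 + 35/2 = -2045/2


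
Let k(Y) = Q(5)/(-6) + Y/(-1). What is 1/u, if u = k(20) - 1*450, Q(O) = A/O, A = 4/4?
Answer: -30/14101 ≈ -0.0021275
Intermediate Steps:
A = 1 (A = 4*(¼) = 1)
Q(O) = 1/O
k(Y) = -1/30 - Y (k(Y) = 1/(5*(-6)) + Y/(-1) = (⅕)*(-⅙) + Y*(-1) = -1/30 - Y)
u = -14101/30 (u = (-1/30 - 1*20) - 1*450 = (-1/30 - 20) - 450 = -601/30 - 450 = -14101/30 ≈ -470.03)
1/u = 1/(-14101/30) = -30/14101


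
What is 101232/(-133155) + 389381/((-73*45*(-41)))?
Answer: 849191003/398532915 ≈ 2.1308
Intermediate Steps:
101232/(-133155) + 389381/((-73*45*(-41))) = 101232*(-1/133155) + 389381/((-3285*(-41))) = -11248/14795 + 389381/134685 = 849191003/398532915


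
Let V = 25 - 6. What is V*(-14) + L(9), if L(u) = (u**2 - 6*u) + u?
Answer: -230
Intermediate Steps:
L(u) = u**2 - 5*u
V = 19
V*(-14) + L(9) = 19*(-14) + 9*(-5 + 9) = -266 + 9*4 = -266 + 36 = -230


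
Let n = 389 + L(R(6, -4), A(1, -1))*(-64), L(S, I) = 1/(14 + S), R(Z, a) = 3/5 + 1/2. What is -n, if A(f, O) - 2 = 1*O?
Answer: -58099/151 ≈ -384.76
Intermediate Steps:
A(f, O) = 2 + O (A(f, O) = 2 + 1*O = 2 + O)
R(Z, a) = 11/10 (R(Z, a) = 3*(1/5) + 1*(1/2) = 3/5 + 1/2 = 11/10)
n = 58099/151 (n = 389 - 64/(14 + 11/10) = 389 - 64/(151/10) = 389 + (10/151)*(-64) = 389 - 640/151 = 58099/151 ≈ 384.76)
-n = -1*58099/151 = -58099/151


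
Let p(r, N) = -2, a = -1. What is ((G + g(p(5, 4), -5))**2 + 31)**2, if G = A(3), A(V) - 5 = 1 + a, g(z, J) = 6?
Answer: 23104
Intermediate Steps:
A(V) = 5 (A(V) = 5 + (1 - 1) = 5 + 0 = 5)
G = 5
((G + g(p(5, 4), -5))**2 + 31)**2 = ((5 + 6)**2 + 31)**2 = (11**2 + 31)**2 = (121 + 31)**2 = 152**2 = 23104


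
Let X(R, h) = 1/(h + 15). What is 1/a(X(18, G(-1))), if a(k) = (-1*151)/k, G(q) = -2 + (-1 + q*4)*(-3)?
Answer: -1/4228 ≈ -0.00023652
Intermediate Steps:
G(q) = 1 - 12*q (G(q) = -2 + (-1 + 4*q)*(-3) = -2 + (3 - 12*q) = 1 - 12*q)
X(R, h) = 1/(15 + h)
a(k) = -151/k
1/a(X(18, G(-1))) = 1/(-(2416 + 1812)) = 1/(-151/(1/(15 + (1 + 12)))) = 1/(-151/(1/(15 + 13))) = 1/(-151/(1/28)) = 1/(-151/1/28) = 1/(-151*28) = 1/(-4228) = -1/4228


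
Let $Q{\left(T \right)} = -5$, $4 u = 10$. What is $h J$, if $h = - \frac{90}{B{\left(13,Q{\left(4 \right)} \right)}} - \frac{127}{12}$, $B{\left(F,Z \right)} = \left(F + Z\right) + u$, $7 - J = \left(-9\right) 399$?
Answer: $- \frac{413513}{6} \approx -68919.0$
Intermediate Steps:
$u = \frac{5}{2}$ ($u = \frac{1}{4} \cdot 10 = \frac{5}{2} \approx 2.5$)
$J = 3598$ ($J = 7 - \left(-9\right) 399 = 7 - -3591 = 7 + 3591 = 3598$)
$B{\left(F,Z \right)} = \frac{5}{2} + F + Z$ ($B{\left(F,Z \right)} = \left(F + Z\right) + \frac{5}{2} = \frac{5}{2} + F + Z$)
$h = - \frac{1609}{84}$ ($h = - \frac{90}{\frac{5}{2} + 13 - 5} - \frac{127}{12} = - \frac{90}{\frac{21}{2}} - \frac{127}{12} = \left(-90\right) \frac{2}{21} - \frac{127}{12} = - \frac{60}{7} - \frac{127}{12} = - \frac{1609}{84} \approx -19.155$)
$h J = \left(- \frac{1609}{84}\right) 3598 = - \frac{413513}{6}$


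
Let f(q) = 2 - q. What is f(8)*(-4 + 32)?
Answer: -168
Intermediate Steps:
f(8)*(-4 + 32) = (2 - 1*8)*(-4 + 32) = (2 - 8)*28 = -6*28 = -168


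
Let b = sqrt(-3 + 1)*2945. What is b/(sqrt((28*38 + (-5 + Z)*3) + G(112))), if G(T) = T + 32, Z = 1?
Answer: 2945*I*sqrt(598)/598 ≈ 120.43*I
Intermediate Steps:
G(T) = 32 + T
b = 2945*I*sqrt(2) (b = sqrt(-2)*2945 = (I*sqrt(2))*2945 = 2945*I*sqrt(2) ≈ 4164.9*I)
b/(sqrt((28*38 + (-5 + Z)*3) + G(112))) = (2945*I*sqrt(2))/(sqrt((28*38 + (-5 + 1)*3) + (32 + 112))) = (2945*I*sqrt(2))/(sqrt((1064 - 4*3) + 144)) = (2945*I*sqrt(2))/(sqrt((1064 - 12) + 144)) = (2945*I*sqrt(2))/(sqrt(1052 + 144)) = (2945*I*sqrt(2))/(sqrt(1196)) = (2945*I*sqrt(2))/((2*sqrt(299))) = (2945*I*sqrt(2))*(sqrt(299)/598) = 2945*I*sqrt(598)/598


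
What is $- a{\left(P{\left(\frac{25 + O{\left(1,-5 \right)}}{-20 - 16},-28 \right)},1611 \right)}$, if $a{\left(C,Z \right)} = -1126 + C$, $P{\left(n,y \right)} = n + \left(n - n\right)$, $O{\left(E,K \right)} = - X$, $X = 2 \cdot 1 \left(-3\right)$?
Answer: $\frac{40567}{36} \approx 1126.9$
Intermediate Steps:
$X = -6$ ($X = 2 \left(-3\right) = -6$)
$O{\left(E,K \right)} = 6$ ($O{\left(E,K \right)} = \left(-1\right) \left(-6\right) = 6$)
$P{\left(n,y \right)} = n$ ($P{\left(n,y \right)} = n + 0 = n$)
$- a{\left(P{\left(\frac{25 + O{\left(1,-5 \right)}}{-20 - 16},-28 \right)},1611 \right)} = - (-1126 + \frac{25 + 6}{-20 - 16}) = - (-1126 + \frac{31}{-36}) = - (-1126 + 31 \left(- \frac{1}{36}\right)) = - (-1126 - \frac{31}{36}) = \left(-1\right) \left(- \frac{40567}{36}\right) = \frac{40567}{36}$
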